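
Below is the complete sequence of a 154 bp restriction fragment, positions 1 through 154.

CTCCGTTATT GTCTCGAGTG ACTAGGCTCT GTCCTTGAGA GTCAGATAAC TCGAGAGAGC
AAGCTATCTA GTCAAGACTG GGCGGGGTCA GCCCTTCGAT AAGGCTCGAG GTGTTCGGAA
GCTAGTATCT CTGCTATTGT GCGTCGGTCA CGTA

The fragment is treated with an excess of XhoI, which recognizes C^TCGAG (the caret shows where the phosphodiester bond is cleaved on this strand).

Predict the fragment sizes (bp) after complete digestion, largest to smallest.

XhoI sites (CTCGAG) start at positions 13, 50, 105.
XhoI cuts after the first base of each site, so after positions 13, 50, 105.
Linear molecule, 3 cuts → 4 fragments:
  1–13 → 13 bp
  14–50 → 37 bp
  51–105 → 55 bp
  106–154 → 49 bp
Sorted largest to smallest: 55, 49, 37, 13 bp.

55, 49, 37, 13 bp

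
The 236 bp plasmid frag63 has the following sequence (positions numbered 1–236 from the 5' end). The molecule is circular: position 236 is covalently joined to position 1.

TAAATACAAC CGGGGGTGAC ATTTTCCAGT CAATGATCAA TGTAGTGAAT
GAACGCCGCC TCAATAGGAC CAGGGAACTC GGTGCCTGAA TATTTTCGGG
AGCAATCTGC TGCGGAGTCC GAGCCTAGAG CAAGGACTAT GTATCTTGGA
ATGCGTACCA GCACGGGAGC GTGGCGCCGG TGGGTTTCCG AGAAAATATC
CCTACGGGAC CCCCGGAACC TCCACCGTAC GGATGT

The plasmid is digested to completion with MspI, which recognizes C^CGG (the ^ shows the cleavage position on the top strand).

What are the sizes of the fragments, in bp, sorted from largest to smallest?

167, 36, 33 bp

MspI sites (CCGG) start at positions 10, 177, 213.
MspI cuts after the first base of each site, so after positions 10, 177, 213.
Circular molecule, 3 cuts → 3 fragments:
  11–177 → 167 bp
  178–213 → 36 bp
  214–236 then 1–10 → 23 + 10 = 33 bp
Sorted largest to smallest: 167, 36, 33 bp.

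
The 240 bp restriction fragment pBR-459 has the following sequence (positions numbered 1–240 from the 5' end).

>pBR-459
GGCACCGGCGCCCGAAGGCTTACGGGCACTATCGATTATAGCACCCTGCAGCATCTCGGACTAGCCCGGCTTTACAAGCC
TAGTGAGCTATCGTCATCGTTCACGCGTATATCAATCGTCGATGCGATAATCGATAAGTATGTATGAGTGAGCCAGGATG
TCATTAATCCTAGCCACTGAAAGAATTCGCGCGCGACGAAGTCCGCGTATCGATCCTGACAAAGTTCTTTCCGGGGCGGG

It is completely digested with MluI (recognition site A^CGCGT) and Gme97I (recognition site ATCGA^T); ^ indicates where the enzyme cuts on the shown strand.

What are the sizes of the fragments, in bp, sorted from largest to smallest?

79, 68, 35, 31, 27 bp

The MluI site (ACGCGT) starts at position 103.
MluI cuts after the first base of each site, so after position 103.
Gme97I sites (ATCGAT) start at positions 31, 130, 209.
Gme97I cuts after base 5 of each site (before the last base), so after positions 35, 134, 213.
Combined cut positions: 35, 103, 134, 213.
Linear molecule, 4 cuts → 5 fragments:
  1–35 → 35 bp
  36–103 → 68 bp
  104–134 → 31 bp
  135–213 → 79 bp
  214–240 → 27 bp
Sorted largest to smallest: 79, 68, 35, 31, 27 bp.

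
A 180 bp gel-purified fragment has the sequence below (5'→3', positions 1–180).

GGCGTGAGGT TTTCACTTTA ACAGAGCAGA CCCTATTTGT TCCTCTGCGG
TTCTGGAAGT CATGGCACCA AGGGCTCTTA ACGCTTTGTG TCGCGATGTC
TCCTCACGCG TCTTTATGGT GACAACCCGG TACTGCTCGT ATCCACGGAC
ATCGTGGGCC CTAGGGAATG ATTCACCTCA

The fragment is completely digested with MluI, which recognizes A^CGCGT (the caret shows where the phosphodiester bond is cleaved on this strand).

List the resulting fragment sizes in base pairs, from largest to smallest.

The MluI site (ACGCGT) starts at position 106.
MluI cuts after the first base of each site, so after position 106.
Linear molecule, 1 cut → 2 fragments:
  1–106 → 106 bp
  107–180 → 74 bp
Sorted largest to smallest: 106, 74 bp.

106, 74 bp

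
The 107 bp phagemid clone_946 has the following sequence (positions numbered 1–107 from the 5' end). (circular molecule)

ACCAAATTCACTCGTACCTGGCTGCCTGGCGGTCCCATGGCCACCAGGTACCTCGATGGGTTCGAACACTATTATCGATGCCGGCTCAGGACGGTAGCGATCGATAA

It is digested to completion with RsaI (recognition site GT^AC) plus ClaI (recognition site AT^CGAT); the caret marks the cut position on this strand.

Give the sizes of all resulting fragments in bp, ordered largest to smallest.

RsaI sites (GTAC) start at positions 14, 48.
RsaI cuts after base 2 of each site, so after positions 15, 49.
ClaI sites (ATCGAT) start at positions 74, 100.
ClaI cuts after base 2 of each site, so after positions 75, 101.
Combined cut positions: 15, 49, 75, 101.
Circular molecule, 4 cuts → 4 fragments:
  16–49 → 34 bp
  50–75 → 26 bp
  76–101 → 26 bp
  102–107 then 1–15 → 6 + 15 = 21 bp
Sorted largest to smallest: 34, 26, 26, 21 bp.

34, 26, 26, 21 bp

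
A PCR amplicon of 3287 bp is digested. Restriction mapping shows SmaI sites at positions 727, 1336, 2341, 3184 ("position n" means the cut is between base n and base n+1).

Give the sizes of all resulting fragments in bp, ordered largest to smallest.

1005, 843, 727, 609, 103 bp

Linear molecule, 4 cuts → 5 fragments:
  727 − 0 = 727 bp
  1336 − 727 = 609 bp
  2341 − 1336 = 1005 bp
  3184 − 2341 = 843 bp
  3287 − 3184 = 103 bp
Sorted largest to smallest: 1005, 843, 727, 609, 103 bp.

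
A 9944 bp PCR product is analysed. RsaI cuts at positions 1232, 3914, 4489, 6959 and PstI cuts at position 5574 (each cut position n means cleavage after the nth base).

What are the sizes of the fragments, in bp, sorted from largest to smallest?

2985, 2682, 1385, 1232, 1085, 575 bp

Combined cut positions (sorted): 1232, 3914, 4489, 5574, 6959.
Linear molecule, 5 cuts → 6 fragments:
  1232 − 0 = 1232 bp
  3914 − 1232 = 2682 bp
  4489 − 3914 = 575 bp
  5574 − 4489 = 1085 bp
  6959 − 5574 = 1385 bp
  9944 − 6959 = 2985 bp
Sorted largest to smallest: 2985, 2682, 1385, 1232, 1085, 575 bp.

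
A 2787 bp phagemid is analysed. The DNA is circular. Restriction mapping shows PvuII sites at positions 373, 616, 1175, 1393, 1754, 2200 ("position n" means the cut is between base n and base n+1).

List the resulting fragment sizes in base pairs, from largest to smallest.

Circular molecule, 6 cuts → 6 fragments:
  616 − 373 = 243 bp
  1175 − 616 = 559 bp
  1393 − 1175 = 218 bp
  1754 − 1393 = 361 bp
  2200 − 1754 = 446 bp
  wrap: 2787 − 2200 + 373 = 960 bp
Sorted largest to smallest: 960, 559, 446, 361, 243, 218 bp.

960, 559, 446, 361, 243, 218 bp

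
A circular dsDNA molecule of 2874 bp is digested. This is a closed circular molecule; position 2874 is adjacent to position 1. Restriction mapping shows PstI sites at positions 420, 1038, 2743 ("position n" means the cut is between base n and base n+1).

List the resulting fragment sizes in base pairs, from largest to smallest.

1705, 618, 551 bp

Circular molecule, 3 cuts → 3 fragments:
  1038 − 420 = 618 bp
  2743 − 1038 = 1705 bp
  wrap: 2874 − 2743 + 420 = 551 bp
Sorted largest to smallest: 1705, 618, 551 bp.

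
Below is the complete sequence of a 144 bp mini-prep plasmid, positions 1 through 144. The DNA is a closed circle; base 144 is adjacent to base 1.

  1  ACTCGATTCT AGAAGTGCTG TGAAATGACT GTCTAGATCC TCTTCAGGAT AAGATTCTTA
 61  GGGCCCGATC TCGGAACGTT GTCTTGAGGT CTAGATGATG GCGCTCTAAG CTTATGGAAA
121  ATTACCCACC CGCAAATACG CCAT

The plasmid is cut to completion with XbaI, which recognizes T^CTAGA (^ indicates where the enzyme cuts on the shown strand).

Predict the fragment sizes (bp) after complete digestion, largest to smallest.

62, 58, 24 bp

XbaI sites (TCTAGA) start at positions 8, 32, 90.
XbaI cuts after the first base of each site, so after positions 8, 32, 90.
Circular molecule, 3 cuts → 3 fragments:
  9–32 → 24 bp
  33–90 → 58 bp
  91–144 then 1–8 → 54 + 8 = 62 bp
Sorted largest to smallest: 62, 58, 24 bp.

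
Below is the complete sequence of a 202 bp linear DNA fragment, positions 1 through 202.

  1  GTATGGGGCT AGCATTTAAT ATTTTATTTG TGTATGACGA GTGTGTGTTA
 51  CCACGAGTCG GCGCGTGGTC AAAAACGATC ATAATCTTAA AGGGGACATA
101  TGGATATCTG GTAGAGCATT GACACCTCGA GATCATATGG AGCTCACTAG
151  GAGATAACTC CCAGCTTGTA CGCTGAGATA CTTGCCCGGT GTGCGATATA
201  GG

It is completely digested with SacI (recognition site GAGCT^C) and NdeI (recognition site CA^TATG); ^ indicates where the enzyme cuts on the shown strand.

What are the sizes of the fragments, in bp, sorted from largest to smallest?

98, 58, 37, 9 bp

The SacI site (GAGCTC) starts at position 140.
SacI cuts after base 5 of each site (before the last base), so after position 144.
NdeI sites (CATATG) start at positions 97, 134.
NdeI cuts after base 2 of each site, so after positions 98, 135.
Combined cut positions: 98, 135, 144.
Linear molecule, 3 cuts → 4 fragments:
  1–98 → 98 bp
  99–135 → 37 bp
  136–144 → 9 bp
  145–202 → 58 bp
Sorted largest to smallest: 98, 58, 37, 9 bp.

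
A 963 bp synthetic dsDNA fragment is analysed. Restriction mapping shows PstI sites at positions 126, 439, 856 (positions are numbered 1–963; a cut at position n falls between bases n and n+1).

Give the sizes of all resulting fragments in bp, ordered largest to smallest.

Linear molecule, 3 cuts → 4 fragments:
  126 − 0 = 126 bp
  439 − 126 = 313 bp
  856 − 439 = 417 bp
  963 − 856 = 107 bp
Sorted largest to smallest: 417, 313, 126, 107 bp.

417, 313, 126, 107 bp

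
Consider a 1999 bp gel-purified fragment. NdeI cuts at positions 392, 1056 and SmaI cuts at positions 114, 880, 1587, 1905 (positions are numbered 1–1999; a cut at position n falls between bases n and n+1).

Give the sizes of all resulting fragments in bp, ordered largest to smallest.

Combined cut positions (sorted): 114, 392, 880, 1056, 1587, 1905.
Linear molecule, 6 cuts → 7 fragments:
  114 − 0 = 114 bp
  392 − 114 = 278 bp
  880 − 392 = 488 bp
  1056 − 880 = 176 bp
  1587 − 1056 = 531 bp
  1905 − 1587 = 318 bp
  1999 − 1905 = 94 bp
Sorted largest to smallest: 531, 488, 318, 278, 176, 114, 94 bp.

531, 488, 318, 278, 176, 114, 94 bp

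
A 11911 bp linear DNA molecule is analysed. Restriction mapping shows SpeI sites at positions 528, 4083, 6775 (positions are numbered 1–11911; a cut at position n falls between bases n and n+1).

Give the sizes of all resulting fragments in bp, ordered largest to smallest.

5136, 3555, 2692, 528 bp

Linear molecule, 3 cuts → 4 fragments:
  528 − 0 = 528 bp
  4083 − 528 = 3555 bp
  6775 − 4083 = 2692 bp
  11911 − 6775 = 5136 bp
Sorted largest to smallest: 5136, 3555, 2692, 528 bp.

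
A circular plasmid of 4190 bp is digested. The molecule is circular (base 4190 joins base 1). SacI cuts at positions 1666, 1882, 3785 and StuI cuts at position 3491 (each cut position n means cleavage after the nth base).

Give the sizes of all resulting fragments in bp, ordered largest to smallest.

2071, 1609, 294, 216 bp

Combined cut positions (sorted): 1666, 1882, 3491, 3785.
Circular molecule, 4 cuts → 4 fragments:
  1882 − 1666 = 216 bp
  3491 − 1882 = 1609 bp
  3785 − 3491 = 294 bp
  wrap: 4190 − 3785 + 1666 = 2071 bp
Sorted largest to smallest: 2071, 1609, 294, 216 bp.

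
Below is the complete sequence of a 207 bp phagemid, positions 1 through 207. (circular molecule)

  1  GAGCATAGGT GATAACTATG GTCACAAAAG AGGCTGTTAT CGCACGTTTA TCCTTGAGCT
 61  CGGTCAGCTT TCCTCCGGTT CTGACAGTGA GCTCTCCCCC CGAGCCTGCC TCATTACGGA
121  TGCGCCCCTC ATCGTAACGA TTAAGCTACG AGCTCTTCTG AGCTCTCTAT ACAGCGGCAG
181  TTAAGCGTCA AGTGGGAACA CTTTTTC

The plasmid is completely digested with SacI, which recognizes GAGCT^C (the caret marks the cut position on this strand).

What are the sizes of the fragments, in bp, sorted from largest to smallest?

103, 61, 33, 10 bp

SacI sites (GAGCTC) start at positions 56, 89, 150, 160.
SacI cuts after base 5 of each site (before the last base), so after positions 60, 93, 154, 164.
Circular molecule, 4 cuts → 4 fragments:
  61–93 → 33 bp
  94–154 → 61 bp
  155–164 → 10 bp
  165–207 then 1–60 → 43 + 60 = 103 bp
Sorted largest to smallest: 103, 61, 33, 10 bp.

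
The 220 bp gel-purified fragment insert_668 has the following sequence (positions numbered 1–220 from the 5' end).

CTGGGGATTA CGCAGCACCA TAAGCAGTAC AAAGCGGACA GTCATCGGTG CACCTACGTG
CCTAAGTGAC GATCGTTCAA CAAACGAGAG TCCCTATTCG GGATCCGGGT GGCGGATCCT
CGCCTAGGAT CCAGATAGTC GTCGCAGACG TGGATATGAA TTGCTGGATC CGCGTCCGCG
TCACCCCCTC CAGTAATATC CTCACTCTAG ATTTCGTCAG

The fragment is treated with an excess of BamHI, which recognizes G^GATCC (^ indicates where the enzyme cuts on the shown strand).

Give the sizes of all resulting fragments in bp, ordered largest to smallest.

BamHI sites (GGATCC) start at positions 101, 114, 127, 166.
BamHI cuts after the first base of each site, so after positions 101, 114, 127, 166.
Linear molecule, 4 cuts → 5 fragments:
  1–101 → 101 bp
  102–114 → 13 bp
  115–127 → 13 bp
  128–166 → 39 bp
  167–220 → 54 bp
Sorted largest to smallest: 101, 54, 39, 13, 13 bp.

101, 54, 39, 13, 13 bp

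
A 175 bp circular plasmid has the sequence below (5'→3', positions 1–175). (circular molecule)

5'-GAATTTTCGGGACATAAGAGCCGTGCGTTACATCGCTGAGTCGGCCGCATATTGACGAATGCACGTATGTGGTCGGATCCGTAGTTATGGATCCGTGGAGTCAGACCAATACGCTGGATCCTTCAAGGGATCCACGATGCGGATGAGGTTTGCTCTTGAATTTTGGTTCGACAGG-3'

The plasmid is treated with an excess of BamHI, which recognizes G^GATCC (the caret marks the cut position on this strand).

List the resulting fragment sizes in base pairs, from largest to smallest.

BamHI sites (GGATCC) start at positions 75, 89, 116, 128.
BamHI cuts after the first base of each site, so after positions 75, 89, 116, 128.
Circular molecule, 4 cuts → 4 fragments:
  76–89 → 14 bp
  90–116 → 27 bp
  117–128 → 12 bp
  129–175 then 1–75 → 47 + 75 = 122 bp
Sorted largest to smallest: 122, 27, 14, 12 bp.

122, 27, 14, 12 bp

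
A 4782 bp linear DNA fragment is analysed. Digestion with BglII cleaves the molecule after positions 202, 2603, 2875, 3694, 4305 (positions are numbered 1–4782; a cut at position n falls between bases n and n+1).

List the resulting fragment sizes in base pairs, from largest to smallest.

Linear molecule, 5 cuts → 6 fragments:
  202 − 0 = 202 bp
  2603 − 202 = 2401 bp
  2875 − 2603 = 272 bp
  3694 − 2875 = 819 bp
  4305 − 3694 = 611 bp
  4782 − 4305 = 477 bp
Sorted largest to smallest: 2401, 819, 611, 477, 272, 202 bp.

2401, 819, 611, 477, 272, 202 bp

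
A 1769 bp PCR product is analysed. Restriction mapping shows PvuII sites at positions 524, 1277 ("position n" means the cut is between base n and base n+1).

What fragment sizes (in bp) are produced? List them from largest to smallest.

753, 524, 492 bp

Linear molecule, 2 cuts → 3 fragments:
  524 − 0 = 524 bp
  1277 − 524 = 753 bp
  1769 − 1277 = 492 bp
Sorted largest to smallest: 753, 524, 492 bp.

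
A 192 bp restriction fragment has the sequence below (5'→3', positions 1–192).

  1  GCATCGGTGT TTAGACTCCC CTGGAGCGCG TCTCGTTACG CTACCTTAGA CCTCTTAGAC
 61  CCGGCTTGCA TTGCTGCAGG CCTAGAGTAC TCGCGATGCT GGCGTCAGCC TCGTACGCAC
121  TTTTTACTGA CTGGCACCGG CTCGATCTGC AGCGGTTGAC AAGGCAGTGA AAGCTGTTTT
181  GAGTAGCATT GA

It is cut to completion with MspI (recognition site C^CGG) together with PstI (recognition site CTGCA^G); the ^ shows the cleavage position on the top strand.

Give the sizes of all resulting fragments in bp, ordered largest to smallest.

MspI sites (CCGG) start at positions 61, 137.
MspI cuts after the first base of each site, so after positions 61, 137.
PstI sites (CTGCAG) start at positions 74, 147.
PstI cuts after base 5 of each site (before the last base), so after positions 78, 151.
Combined cut positions: 61, 78, 137, 151.
Linear molecule, 4 cuts → 5 fragments:
  1–61 → 61 bp
  62–78 → 17 bp
  79–137 → 59 bp
  138–151 → 14 bp
  152–192 → 41 bp
Sorted largest to smallest: 61, 59, 41, 17, 14 bp.

61, 59, 41, 17, 14 bp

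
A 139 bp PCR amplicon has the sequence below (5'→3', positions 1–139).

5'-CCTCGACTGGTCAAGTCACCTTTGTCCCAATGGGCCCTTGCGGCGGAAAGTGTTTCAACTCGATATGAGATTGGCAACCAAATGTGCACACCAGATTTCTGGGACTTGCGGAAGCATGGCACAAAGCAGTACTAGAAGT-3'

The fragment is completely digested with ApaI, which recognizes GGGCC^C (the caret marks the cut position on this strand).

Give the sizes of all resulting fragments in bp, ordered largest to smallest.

The ApaI site (GGGCCC) starts at position 32.
ApaI cuts after base 5 of each site (before the last base), so after position 36.
Linear molecule, 1 cut → 2 fragments:
  1–36 → 36 bp
  37–139 → 103 bp
Sorted largest to smallest: 103, 36 bp.

103, 36 bp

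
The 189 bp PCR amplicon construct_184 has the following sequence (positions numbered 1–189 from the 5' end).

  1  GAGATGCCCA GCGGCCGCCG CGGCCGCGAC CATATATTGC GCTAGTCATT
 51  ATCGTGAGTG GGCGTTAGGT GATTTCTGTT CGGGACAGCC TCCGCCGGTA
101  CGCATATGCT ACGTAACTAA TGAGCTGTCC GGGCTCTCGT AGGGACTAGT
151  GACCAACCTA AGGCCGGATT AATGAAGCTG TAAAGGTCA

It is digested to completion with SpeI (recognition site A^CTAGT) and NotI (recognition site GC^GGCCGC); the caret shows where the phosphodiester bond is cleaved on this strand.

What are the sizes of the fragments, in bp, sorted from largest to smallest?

The SpeI site (ACTAGT) starts at position 145.
SpeI cuts after the first base of each site, so after position 145.
NotI sites (GCGGCCGC) start at positions 11, 20.
NotI cuts after base 2 of each site, so after positions 12, 21.
Combined cut positions: 12, 21, 145.
Linear molecule, 3 cuts → 4 fragments:
  1–12 → 12 bp
  13–21 → 9 bp
  22–145 → 124 bp
  146–189 → 44 bp
Sorted largest to smallest: 124, 44, 12, 9 bp.

124, 44, 12, 9 bp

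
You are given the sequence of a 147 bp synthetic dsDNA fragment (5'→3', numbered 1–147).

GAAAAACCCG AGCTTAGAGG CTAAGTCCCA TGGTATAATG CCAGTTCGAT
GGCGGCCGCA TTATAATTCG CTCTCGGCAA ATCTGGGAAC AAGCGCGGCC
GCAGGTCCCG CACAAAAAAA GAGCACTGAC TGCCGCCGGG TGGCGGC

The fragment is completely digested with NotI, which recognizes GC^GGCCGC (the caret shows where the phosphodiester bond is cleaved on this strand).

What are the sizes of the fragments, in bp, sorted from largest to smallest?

53, 51, 43 bp

NotI sites (GCGGCCGC) start at positions 52, 95.
NotI cuts after base 2 of each site, so after positions 53, 96.
Linear molecule, 2 cuts → 3 fragments:
  1–53 → 53 bp
  54–96 → 43 bp
  97–147 → 51 bp
Sorted largest to smallest: 53, 51, 43 bp.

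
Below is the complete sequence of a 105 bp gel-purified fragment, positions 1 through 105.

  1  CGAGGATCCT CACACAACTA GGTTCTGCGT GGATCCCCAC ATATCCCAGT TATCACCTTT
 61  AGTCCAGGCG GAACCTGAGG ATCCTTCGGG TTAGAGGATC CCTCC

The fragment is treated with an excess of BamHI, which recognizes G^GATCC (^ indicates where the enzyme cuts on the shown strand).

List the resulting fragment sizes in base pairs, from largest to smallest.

48, 27, 17, 9, 4 bp

BamHI sites (GGATCC) start at positions 4, 31, 79, 96.
BamHI cuts after the first base of each site, so after positions 4, 31, 79, 96.
Linear molecule, 4 cuts → 5 fragments:
  1–4 → 4 bp
  5–31 → 27 bp
  32–79 → 48 bp
  80–96 → 17 bp
  97–105 → 9 bp
Sorted largest to smallest: 48, 27, 17, 9, 4 bp.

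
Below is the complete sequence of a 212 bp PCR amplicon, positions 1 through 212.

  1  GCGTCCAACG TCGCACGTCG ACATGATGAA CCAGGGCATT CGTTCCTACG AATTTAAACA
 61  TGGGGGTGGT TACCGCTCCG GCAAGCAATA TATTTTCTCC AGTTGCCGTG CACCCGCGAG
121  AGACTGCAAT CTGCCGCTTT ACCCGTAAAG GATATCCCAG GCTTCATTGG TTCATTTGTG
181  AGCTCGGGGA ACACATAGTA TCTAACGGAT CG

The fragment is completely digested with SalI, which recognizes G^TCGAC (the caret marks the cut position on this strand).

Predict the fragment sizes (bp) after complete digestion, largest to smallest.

195, 17 bp

The SalI site (GTCGAC) starts at position 17.
SalI cuts after the first base of each site, so after position 17.
Linear molecule, 1 cut → 2 fragments:
  1–17 → 17 bp
  18–212 → 195 bp
Sorted largest to smallest: 195, 17 bp.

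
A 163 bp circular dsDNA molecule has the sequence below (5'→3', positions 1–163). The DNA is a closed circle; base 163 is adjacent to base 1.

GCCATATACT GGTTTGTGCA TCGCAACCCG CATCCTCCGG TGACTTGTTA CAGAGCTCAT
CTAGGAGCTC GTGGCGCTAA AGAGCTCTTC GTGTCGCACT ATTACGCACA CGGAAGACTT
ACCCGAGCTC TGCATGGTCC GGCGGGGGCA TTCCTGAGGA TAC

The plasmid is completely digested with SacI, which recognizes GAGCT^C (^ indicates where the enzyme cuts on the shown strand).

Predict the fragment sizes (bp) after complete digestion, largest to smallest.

91, 43, 17, 12 bp

SacI sites (GAGCTC) start at positions 53, 65, 82, 125.
SacI cuts after base 5 of each site (before the last base), so after positions 57, 69, 86, 129.
Circular molecule, 4 cuts → 4 fragments:
  58–69 → 12 bp
  70–86 → 17 bp
  87–129 → 43 bp
  130–163 then 1–57 → 34 + 57 = 91 bp
Sorted largest to smallest: 91, 43, 17, 12 bp.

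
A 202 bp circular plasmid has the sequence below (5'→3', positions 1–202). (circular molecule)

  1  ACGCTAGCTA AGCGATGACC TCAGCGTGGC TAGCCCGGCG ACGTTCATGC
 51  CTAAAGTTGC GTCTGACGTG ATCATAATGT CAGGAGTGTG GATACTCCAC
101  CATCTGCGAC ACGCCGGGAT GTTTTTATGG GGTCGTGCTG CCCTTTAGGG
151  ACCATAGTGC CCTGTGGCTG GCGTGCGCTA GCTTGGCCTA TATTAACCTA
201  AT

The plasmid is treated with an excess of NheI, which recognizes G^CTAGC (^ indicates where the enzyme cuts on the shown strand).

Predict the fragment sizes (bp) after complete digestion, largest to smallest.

NheI sites (GCTAGC) start at positions 3, 29, 177.
NheI cuts after the first base of each site, so after positions 3, 29, 177.
Circular molecule, 3 cuts → 3 fragments:
  4–29 → 26 bp
  30–177 → 148 bp
  178–202 then 1–3 → 25 + 3 = 28 bp
Sorted largest to smallest: 148, 28, 26 bp.

148, 28, 26 bp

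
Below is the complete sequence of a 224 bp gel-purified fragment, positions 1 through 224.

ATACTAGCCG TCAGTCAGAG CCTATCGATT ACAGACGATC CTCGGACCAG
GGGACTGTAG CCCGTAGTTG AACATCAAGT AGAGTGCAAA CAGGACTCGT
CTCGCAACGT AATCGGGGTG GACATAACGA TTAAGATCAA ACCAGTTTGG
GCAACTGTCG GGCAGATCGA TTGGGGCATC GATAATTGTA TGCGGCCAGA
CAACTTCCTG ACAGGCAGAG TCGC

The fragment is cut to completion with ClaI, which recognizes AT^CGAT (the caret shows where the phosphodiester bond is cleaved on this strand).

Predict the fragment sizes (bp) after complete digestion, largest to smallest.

142, 45, 25, 12 bp

ClaI sites (ATCGAT) start at positions 24, 166, 178.
ClaI cuts after base 2 of each site, so after positions 25, 167, 179.
Linear molecule, 3 cuts → 4 fragments:
  1–25 → 25 bp
  26–167 → 142 bp
  168–179 → 12 bp
  180–224 → 45 bp
Sorted largest to smallest: 142, 45, 25, 12 bp.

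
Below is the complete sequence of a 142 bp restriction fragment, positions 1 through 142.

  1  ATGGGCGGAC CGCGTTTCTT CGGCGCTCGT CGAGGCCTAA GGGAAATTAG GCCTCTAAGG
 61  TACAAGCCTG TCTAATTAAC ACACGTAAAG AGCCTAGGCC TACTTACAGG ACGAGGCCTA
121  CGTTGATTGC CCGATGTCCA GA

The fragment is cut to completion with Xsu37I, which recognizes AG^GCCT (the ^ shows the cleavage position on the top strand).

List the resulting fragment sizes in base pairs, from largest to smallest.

47, 34, 27, 18, 16 bp

Xsu37I sites (AGGCCT) start at positions 33, 49, 96, 114.
Xsu37I cuts after base 2 of each site, so after positions 34, 50, 97, 115.
Linear molecule, 4 cuts → 5 fragments:
  1–34 → 34 bp
  35–50 → 16 bp
  51–97 → 47 bp
  98–115 → 18 bp
  116–142 → 27 bp
Sorted largest to smallest: 47, 34, 27, 18, 16 bp.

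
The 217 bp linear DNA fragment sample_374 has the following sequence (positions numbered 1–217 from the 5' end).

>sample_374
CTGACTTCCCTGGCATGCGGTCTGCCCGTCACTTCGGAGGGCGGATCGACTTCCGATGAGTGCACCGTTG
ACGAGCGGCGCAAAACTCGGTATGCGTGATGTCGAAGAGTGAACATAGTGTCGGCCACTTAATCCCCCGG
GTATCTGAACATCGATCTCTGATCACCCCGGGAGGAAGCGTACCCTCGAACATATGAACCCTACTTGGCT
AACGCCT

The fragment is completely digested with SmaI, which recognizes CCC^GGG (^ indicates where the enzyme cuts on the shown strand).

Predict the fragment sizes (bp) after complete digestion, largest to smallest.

138, 48, 31 bp

SmaI sites (CCCGGG) start at positions 136, 167.
SmaI cuts after base 3 of each site, so after positions 138, 169.
Linear molecule, 2 cuts → 3 fragments:
  1–138 → 138 bp
  139–169 → 31 bp
  170–217 → 48 bp
Sorted largest to smallest: 138, 48, 31 bp.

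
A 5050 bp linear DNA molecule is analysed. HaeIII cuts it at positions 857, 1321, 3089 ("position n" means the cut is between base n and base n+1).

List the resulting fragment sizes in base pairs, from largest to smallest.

1961, 1768, 857, 464 bp

Linear molecule, 3 cuts → 4 fragments:
  857 − 0 = 857 bp
  1321 − 857 = 464 bp
  3089 − 1321 = 1768 bp
  5050 − 3089 = 1961 bp
Sorted largest to smallest: 1961, 1768, 857, 464 bp.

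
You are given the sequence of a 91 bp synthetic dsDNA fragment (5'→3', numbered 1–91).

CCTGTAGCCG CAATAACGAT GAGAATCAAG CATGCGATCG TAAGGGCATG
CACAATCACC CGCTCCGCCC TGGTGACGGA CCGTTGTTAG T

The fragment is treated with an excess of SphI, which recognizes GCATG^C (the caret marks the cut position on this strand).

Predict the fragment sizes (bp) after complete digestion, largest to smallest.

SphI sites (GCATGC) start at positions 30, 46.
SphI cuts after base 5 of each site (before the last base), so after positions 34, 50.
Linear molecule, 2 cuts → 3 fragments:
  1–34 → 34 bp
  35–50 → 16 bp
  51–91 → 41 bp
Sorted largest to smallest: 41, 34, 16 bp.

41, 34, 16 bp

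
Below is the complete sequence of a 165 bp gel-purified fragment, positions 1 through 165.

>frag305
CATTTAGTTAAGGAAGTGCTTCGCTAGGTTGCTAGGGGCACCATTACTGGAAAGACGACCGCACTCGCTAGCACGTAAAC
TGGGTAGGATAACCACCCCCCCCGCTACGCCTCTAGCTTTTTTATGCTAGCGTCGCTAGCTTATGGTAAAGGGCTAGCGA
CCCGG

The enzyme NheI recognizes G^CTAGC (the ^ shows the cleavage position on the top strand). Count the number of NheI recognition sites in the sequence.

4

GCTAGC occurs starting at positions 67, 126, 135, 153.
NheI cuts at 4 sites.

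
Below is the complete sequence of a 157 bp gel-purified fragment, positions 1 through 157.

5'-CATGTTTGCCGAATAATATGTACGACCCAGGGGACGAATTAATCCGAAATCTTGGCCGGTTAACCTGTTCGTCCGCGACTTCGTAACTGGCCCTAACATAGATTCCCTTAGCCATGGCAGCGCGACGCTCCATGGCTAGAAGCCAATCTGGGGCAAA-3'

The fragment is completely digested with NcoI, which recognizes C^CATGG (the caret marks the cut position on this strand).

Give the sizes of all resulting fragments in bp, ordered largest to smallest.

112, 27, 18 bp

NcoI sites (CCATGG) start at positions 112, 130.
NcoI cuts after the first base of each site, so after positions 112, 130.
Linear molecule, 2 cuts → 3 fragments:
  1–112 → 112 bp
  113–130 → 18 bp
  131–157 → 27 bp
Sorted largest to smallest: 112, 27, 18 bp.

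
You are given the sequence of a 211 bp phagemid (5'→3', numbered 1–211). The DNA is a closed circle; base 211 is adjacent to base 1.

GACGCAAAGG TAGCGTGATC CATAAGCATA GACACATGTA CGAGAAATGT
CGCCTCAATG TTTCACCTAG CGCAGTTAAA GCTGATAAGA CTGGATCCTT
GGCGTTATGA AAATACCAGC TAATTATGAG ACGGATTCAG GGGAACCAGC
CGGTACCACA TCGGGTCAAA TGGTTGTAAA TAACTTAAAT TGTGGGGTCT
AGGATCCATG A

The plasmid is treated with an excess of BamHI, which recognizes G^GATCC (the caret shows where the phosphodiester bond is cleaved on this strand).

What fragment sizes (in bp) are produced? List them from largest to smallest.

BamHI sites (GGATCC) start at positions 93, 202.
BamHI cuts after the first base of each site, so after positions 93, 202.
Circular molecule, 2 cuts → 2 fragments:
  94–202 → 109 bp
  203–211 then 1–93 → 9 + 93 = 102 bp
Sorted largest to smallest: 109, 102 bp.

109, 102 bp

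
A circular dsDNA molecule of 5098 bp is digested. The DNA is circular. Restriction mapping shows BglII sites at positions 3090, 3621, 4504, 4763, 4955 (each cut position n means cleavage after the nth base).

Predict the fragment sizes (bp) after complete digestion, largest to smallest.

3233, 883, 531, 259, 192 bp

Circular molecule, 5 cuts → 5 fragments:
  3621 − 3090 = 531 bp
  4504 − 3621 = 883 bp
  4763 − 4504 = 259 bp
  4955 − 4763 = 192 bp
  wrap: 5098 − 4955 + 3090 = 3233 bp
Sorted largest to smallest: 3233, 883, 531, 259, 192 bp.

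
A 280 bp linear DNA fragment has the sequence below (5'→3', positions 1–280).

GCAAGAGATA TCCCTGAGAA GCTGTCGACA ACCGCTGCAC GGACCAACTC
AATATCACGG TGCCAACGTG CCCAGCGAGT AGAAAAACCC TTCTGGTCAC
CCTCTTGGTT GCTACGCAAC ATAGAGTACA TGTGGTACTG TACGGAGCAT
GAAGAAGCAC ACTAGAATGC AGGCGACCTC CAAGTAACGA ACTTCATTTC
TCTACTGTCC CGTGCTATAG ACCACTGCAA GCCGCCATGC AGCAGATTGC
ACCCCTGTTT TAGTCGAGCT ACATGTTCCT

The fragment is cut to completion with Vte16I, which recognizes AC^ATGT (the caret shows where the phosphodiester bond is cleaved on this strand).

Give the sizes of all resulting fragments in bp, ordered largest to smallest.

143, 129, 8 bp

Vte16I sites (ACATGT) start at positions 128, 271.
Vte16I cuts after base 2 of each site, so after positions 129, 272.
Linear molecule, 2 cuts → 3 fragments:
  1–129 → 129 bp
  130–272 → 143 bp
  273–280 → 8 bp
Sorted largest to smallest: 143, 129, 8 bp.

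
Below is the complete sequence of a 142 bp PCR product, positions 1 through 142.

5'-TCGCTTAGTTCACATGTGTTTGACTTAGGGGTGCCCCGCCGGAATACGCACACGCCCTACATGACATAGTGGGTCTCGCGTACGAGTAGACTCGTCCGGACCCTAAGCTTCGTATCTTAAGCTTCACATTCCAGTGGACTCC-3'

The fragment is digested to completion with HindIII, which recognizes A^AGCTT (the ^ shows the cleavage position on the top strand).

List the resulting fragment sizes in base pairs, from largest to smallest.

105, 23, 14 bp

HindIII sites (AAGCTT) start at positions 105, 119.
HindIII cuts after the first base of each site, so after positions 105, 119.
Linear molecule, 2 cuts → 3 fragments:
  1–105 → 105 bp
  106–119 → 14 bp
  120–142 → 23 bp
Sorted largest to smallest: 105, 23, 14 bp.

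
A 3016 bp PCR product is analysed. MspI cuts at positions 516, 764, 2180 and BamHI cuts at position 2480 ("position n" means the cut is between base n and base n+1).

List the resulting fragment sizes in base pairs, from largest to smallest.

1416, 536, 516, 300, 248 bp

Combined cut positions (sorted): 516, 764, 2180, 2480.
Linear molecule, 4 cuts → 5 fragments:
  516 − 0 = 516 bp
  764 − 516 = 248 bp
  2180 − 764 = 1416 bp
  2480 − 2180 = 300 bp
  3016 − 2480 = 536 bp
Sorted largest to smallest: 1416, 536, 516, 300, 248 bp.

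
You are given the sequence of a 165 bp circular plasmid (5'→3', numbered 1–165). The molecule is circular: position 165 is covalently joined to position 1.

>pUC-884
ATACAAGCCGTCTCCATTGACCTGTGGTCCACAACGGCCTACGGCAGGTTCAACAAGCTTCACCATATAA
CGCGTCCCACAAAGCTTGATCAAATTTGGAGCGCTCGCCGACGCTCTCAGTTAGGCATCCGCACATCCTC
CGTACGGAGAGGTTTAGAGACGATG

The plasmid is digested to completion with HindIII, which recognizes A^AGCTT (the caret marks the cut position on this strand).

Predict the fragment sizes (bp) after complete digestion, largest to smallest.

HindIII sites (AAGCTT) start at positions 55, 82.
HindIII cuts after the first base of each site, so after positions 55, 82.
Circular molecule, 2 cuts → 2 fragments:
  56–82 → 27 bp
  83–165 then 1–55 → 83 + 55 = 138 bp
Sorted largest to smallest: 138, 27 bp.

138, 27 bp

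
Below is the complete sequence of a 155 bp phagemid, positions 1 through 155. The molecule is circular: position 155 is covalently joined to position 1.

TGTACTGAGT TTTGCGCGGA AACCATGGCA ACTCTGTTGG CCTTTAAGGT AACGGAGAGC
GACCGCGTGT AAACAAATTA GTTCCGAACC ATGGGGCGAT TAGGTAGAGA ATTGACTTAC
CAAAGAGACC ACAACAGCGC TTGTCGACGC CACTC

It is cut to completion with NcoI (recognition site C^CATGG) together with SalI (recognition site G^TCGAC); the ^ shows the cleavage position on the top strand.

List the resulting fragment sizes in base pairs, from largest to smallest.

NcoI sites (CCATGG) start at positions 23, 89.
NcoI cuts after the first base of each site, so after positions 23, 89.
The SalI site (GTCGAC) starts at position 143.
SalI cuts after the first base of each site, so after position 143.
Combined cut positions: 23, 89, 143.
Circular molecule, 3 cuts → 3 fragments:
  24–89 → 66 bp
  90–143 → 54 bp
  144–155 then 1–23 → 12 + 23 = 35 bp
Sorted largest to smallest: 66, 54, 35 bp.

66, 54, 35 bp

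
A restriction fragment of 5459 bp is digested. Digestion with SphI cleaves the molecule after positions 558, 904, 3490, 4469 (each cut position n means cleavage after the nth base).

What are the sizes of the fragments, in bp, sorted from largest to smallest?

2586, 990, 979, 558, 346 bp

Linear molecule, 4 cuts → 5 fragments:
  558 − 0 = 558 bp
  904 − 558 = 346 bp
  3490 − 904 = 2586 bp
  4469 − 3490 = 979 bp
  5459 − 4469 = 990 bp
Sorted largest to smallest: 2586, 990, 979, 558, 346 bp.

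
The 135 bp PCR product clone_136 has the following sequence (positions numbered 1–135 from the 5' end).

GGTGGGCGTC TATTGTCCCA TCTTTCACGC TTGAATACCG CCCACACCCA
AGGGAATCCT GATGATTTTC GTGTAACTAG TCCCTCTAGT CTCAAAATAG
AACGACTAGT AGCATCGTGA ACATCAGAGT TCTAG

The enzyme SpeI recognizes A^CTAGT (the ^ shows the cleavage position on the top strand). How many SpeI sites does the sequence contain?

2

ACTAGT occurs starting at positions 76, 105.
SpeI cuts at 2 sites.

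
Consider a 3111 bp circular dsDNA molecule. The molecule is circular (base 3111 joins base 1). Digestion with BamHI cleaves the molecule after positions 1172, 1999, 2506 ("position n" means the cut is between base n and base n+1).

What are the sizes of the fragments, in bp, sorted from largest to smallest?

1777, 827, 507 bp

Circular molecule, 3 cuts → 3 fragments:
  1999 − 1172 = 827 bp
  2506 − 1999 = 507 bp
  wrap: 3111 − 2506 + 1172 = 1777 bp
Sorted largest to smallest: 1777, 827, 507 bp.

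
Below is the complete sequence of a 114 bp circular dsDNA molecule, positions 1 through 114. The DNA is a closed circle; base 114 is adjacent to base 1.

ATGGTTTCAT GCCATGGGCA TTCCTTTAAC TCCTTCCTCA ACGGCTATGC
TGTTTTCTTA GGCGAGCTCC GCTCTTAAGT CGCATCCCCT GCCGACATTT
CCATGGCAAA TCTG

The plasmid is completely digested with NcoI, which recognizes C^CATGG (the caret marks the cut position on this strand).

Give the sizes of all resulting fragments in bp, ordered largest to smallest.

NcoI sites (CCATGG) start at positions 12, 101.
NcoI cuts after the first base of each site, so after positions 12, 101.
Circular molecule, 2 cuts → 2 fragments:
  13–101 → 89 bp
  102–114 then 1–12 → 13 + 12 = 25 bp
Sorted largest to smallest: 89, 25 bp.

89, 25 bp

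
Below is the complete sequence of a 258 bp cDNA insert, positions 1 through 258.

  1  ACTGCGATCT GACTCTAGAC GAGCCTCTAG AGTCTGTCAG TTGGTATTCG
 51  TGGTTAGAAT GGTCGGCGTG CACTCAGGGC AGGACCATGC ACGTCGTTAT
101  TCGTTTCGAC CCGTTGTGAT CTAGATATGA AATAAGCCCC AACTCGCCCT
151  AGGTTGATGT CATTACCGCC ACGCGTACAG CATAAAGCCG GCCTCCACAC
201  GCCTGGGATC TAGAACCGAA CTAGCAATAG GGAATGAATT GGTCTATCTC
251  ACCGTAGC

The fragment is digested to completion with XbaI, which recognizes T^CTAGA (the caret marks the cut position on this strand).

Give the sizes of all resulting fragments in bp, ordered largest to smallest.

94, 89, 49, 14, 12 bp

XbaI sites (TCTAGA) start at positions 14, 26, 120, 209.
XbaI cuts after the first base of each site, so after positions 14, 26, 120, 209.
Linear molecule, 4 cuts → 5 fragments:
  1–14 → 14 bp
  15–26 → 12 bp
  27–120 → 94 bp
  121–209 → 89 bp
  210–258 → 49 bp
Sorted largest to smallest: 94, 89, 49, 14, 12 bp.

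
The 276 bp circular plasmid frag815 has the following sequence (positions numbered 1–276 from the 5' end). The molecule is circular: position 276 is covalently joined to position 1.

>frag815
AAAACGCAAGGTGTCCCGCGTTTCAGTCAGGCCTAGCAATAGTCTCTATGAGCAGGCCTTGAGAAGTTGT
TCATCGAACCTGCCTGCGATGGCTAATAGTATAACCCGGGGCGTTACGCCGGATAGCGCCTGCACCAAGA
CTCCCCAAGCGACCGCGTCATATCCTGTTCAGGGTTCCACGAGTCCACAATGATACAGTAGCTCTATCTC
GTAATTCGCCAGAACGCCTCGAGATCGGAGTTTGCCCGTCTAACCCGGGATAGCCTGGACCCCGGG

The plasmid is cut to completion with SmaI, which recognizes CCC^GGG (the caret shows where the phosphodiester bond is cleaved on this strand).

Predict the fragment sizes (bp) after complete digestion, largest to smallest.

149, 110, 17 bp

SmaI sites (CCCGGG) start at positions 105, 254, 271.
SmaI cuts after base 3 of each site, so after positions 107, 256, 273.
Circular molecule, 3 cuts → 3 fragments:
  108–256 → 149 bp
  257–273 → 17 bp
  274–276 then 1–107 → 3 + 107 = 110 bp
Sorted largest to smallest: 149, 110, 17 bp.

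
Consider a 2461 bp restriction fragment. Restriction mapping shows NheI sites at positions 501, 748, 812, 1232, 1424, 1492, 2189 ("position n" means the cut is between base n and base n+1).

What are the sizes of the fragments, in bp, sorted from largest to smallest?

697, 501, 420, 272, 247, 192, 68, 64 bp

Linear molecule, 7 cuts → 8 fragments:
  501 − 0 = 501 bp
  748 − 501 = 247 bp
  812 − 748 = 64 bp
  1232 − 812 = 420 bp
  1424 − 1232 = 192 bp
  1492 − 1424 = 68 bp
  2189 − 1492 = 697 bp
  2461 − 2189 = 272 bp
Sorted largest to smallest: 697, 501, 420, 272, 247, 192, 68, 64 bp.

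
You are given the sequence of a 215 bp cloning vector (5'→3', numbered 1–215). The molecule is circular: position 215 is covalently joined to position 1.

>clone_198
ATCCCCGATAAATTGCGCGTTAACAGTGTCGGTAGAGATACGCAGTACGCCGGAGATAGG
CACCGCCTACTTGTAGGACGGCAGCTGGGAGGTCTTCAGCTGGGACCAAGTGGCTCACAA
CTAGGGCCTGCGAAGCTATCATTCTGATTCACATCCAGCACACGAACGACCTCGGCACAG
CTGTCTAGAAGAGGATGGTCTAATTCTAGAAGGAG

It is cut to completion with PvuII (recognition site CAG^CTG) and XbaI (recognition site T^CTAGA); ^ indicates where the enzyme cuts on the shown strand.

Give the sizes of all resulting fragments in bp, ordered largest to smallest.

PvuII sites (CAGCTG) start at positions 82, 97, 178.
PvuII cuts after base 3 of each site, so after positions 84, 99, 180.
XbaI sites (TCTAGA) start at positions 184, 205.
XbaI cuts after the first base of each site, so after positions 184, 205.
Combined cut positions: 84, 99, 180, 184, 205.
Circular molecule, 5 cuts → 5 fragments:
  85–99 → 15 bp
  100–180 → 81 bp
  181–184 → 4 bp
  185–205 → 21 bp
  206–215 then 1–84 → 10 + 84 = 94 bp
Sorted largest to smallest: 94, 81, 21, 15, 4 bp.

94, 81, 21, 15, 4 bp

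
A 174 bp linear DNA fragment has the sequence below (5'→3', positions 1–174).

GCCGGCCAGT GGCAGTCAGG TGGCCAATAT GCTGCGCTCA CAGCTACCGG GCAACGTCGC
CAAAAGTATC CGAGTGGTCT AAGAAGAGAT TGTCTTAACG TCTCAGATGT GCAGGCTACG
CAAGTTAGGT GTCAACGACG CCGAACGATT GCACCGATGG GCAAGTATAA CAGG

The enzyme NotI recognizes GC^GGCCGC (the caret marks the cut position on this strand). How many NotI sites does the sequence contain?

No occurrence of GCGGCCGC is present in the sequence.
NotI does not cut: 0 sites.

0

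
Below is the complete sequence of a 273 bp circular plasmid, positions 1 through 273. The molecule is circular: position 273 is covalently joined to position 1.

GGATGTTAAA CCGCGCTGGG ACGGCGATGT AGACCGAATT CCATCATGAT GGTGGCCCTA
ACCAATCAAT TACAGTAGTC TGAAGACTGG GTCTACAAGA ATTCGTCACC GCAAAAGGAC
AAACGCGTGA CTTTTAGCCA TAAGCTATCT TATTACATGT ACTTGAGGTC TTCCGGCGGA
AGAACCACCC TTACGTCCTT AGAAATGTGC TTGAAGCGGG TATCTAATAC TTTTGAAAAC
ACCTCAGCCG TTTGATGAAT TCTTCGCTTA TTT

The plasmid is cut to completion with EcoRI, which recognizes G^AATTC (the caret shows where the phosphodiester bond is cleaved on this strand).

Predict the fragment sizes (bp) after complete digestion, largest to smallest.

158, 63, 52 bp

EcoRI sites (GAATTC) start at positions 36, 99, 257.
EcoRI cuts after the first base of each site, so after positions 36, 99, 257.
Circular molecule, 3 cuts → 3 fragments:
  37–99 → 63 bp
  100–257 → 158 bp
  258–273 then 1–36 → 16 + 36 = 52 bp
Sorted largest to smallest: 158, 63, 52 bp.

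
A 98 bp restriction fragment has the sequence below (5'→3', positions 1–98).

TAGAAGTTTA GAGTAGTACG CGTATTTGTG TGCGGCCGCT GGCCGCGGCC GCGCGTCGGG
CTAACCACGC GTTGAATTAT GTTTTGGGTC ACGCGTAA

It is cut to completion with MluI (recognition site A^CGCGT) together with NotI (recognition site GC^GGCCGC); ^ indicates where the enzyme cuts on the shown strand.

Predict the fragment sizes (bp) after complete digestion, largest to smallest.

24, 21, 18, 15, 13, 7 bp

MluI sites (ACGCGT) start at positions 18, 67, 91.
MluI cuts after the first base of each site, so after positions 18, 67, 91.
NotI sites (GCGGCCGC) start at positions 32, 45.
NotI cuts after base 2 of each site, so after positions 33, 46.
Combined cut positions: 18, 33, 46, 67, 91.
Linear molecule, 5 cuts → 6 fragments:
  1–18 → 18 bp
  19–33 → 15 bp
  34–46 → 13 bp
  47–67 → 21 bp
  68–91 → 24 bp
  92–98 → 7 bp
Sorted largest to smallest: 24, 21, 18, 15, 13, 7 bp.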